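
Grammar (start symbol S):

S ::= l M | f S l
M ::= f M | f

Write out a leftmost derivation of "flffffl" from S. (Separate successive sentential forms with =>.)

S => fSl   [S ::= f S l]
fSl => flMl   [S ::= l M]
flMl => flfMl   [M ::= f M]
flfMl => flffMl   [M ::= f M]
flffMl => flfffMl   [M ::= f M]
flfffMl => flffffl   [M ::= f]

S=>fSl=>flMl=>flfMl=>flffMl=>flfffMl=>flffffl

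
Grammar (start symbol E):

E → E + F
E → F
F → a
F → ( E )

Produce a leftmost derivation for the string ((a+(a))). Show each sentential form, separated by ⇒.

E ⇒ F ⇒ (E) ⇒ (F) ⇒ ((E)) ⇒ ((E+F)) ⇒ ((F+F)) ⇒ ((a+F)) ⇒ ((a+(E))) ⇒ ((a+(F))) ⇒ ((a+(a)))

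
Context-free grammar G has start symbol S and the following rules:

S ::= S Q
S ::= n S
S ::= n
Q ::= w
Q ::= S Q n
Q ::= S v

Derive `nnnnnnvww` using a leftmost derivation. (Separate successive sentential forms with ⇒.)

S ⇒ nS   [S ::= n S]
nS ⇒ nnS   [S ::= n S]
nnS ⇒ nnSQ   [S ::= S Q]
nnSQ ⇒ nnnSQ   [S ::= n S]
nnnSQ ⇒ nnnSQQ   [S ::= S Q]
nnnSQQ ⇒ nnnnSQQ   [S ::= n S]
nnnnSQQ ⇒ nnnnSQQQ   [S ::= S Q]
nnnnSQQQ ⇒ nnnnnQQQ   [S ::= n]
nnnnnQQQ ⇒ nnnnnSvQQ   [Q ::= S v]
nnnnnSvQQ ⇒ nnnnnnvQQ   [S ::= n]
nnnnnnvQQ ⇒ nnnnnnvwQ   [Q ::= w]
nnnnnnvwQ ⇒ nnnnnnvww   [Q ::= w]

S⇒nS⇒nnS⇒nnSQ⇒nnnSQ⇒nnnSQQ⇒nnnnSQQ⇒nnnnSQQQ⇒nnnnnQQQ⇒nnnnnSvQQ⇒nnnnnnvQQ⇒nnnnnnvwQ⇒nnnnnnvww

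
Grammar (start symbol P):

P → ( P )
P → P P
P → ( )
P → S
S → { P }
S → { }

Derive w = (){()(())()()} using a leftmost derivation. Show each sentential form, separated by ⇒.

P ⇒ PP ⇒ ()P ⇒ ()S ⇒ (){P} ⇒ (){PP} ⇒ (){PPP} ⇒ (){PPPP} ⇒ (){()PPP} ⇒ (){()(P)PP} ⇒ (){()(())PP} ⇒ (){()(())()P} ⇒ (){()(())()()}

P ⇒ PP   [P → P P]
PP ⇒ ()P   [P → ( )]
()P ⇒ ()S   [P → S]
()S ⇒ (){P}   [S → { P }]
(){P} ⇒ (){PP}   [P → P P]
(){PP} ⇒ (){PPP}   [P → P P]
(){PPP} ⇒ (){PPPP}   [P → P P]
(){PPPP} ⇒ (){()PPP}   [P → ( )]
(){()PPP} ⇒ (){()(P)PP}   [P → ( P )]
(){()(P)PP} ⇒ (){()(())PP}   [P → ( )]
(){()(())PP} ⇒ (){()(())()P}   [P → ( )]
(){()(())()P} ⇒ (){()(())()()}   [P → ( )]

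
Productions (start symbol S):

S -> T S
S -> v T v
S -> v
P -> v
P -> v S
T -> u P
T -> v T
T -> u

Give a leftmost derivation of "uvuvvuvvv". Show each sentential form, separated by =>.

S => TS => uPS => uvSS => uvTSS => uvuPSS => uvuvSS => uvuvvTvS => uvuvvuPvS => uvuvvuvvS => uvuvvuvvv

S => TS   [S -> T S]
TS => uPS   [T -> u P]
uPS => uvSS   [P -> v S]
uvSS => uvTSS   [S -> T S]
uvTSS => uvuPSS   [T -> u P]
uvuPSS => uvuvSS   [P -> v]
uvuvSS => uvuvvTvS   [S -> v T v]
uvuvvTvS => uvuvvuPvS   [T -> u P]
uvuvvuPvS => uvuvvuvvS   [P -> v]
uvuvvuvvS => uvuvvuvvv   [S -> v]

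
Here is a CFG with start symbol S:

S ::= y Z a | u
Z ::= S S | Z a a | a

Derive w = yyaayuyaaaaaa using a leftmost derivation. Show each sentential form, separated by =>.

S => yZa => ySSa => yyZaSa => yyaaSa => yyaayZaa => yyaaySSaa => yyaayuSaa => yyaayuyZaaa => yyaayuyZaaaaa => yyaayuyaaaaaa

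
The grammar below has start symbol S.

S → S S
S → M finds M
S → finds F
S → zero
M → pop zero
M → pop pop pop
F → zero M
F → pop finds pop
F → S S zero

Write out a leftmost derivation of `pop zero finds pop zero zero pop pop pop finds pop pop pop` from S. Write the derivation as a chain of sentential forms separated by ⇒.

S ⇒ S S   [S → S S]
S S ⇒ S S S   [S → S S]
S S S ⇒ M finds M S S   [S → M finds M]
M finds M S S ⇒ pop zero finds M S S   [M → pop zero]
pop zero finds M S S ⇒ pop zero finds pop zero S S   [M → pop zero]
pop zero finds pop zero S S ⇒ pop zero finds pop zero zero S   [S → zero]
pop zero finds pop zero zero S ⇒ pop zero finds pop zero zero M finds M   [S → M finds M]
pop zero finds pop zero zero M finds M ⇒ pop zero finds pop zero zero pop pop pop finds M   [M → pop pop pop]
pop zero finds pop zero zero pop pop pop finds M ⇒ pop zero finds pop zero zero pop pop pop finds pop pop pop   [M → pop pop pop]

S ⇒ S S ⇒ S S S ⇒ M finds M S S ⇒ pop zero finds M S S ⇒ pop zero finds pop zero S S ⇒ pop zero finds pop zero zero S ⇒ pop zero finds pop zero zero M finds M ⇒ pop zero finds pop zero zero pop pop pop finds M ⇒ pop zero finds pop zero zero pop pop pop finds pop pop pop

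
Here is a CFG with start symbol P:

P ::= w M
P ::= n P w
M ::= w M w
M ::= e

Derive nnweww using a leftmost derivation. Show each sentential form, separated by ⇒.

P ⇒ nPw   [P ::= n P w]
nPw ⇒ nnPww   [P ::= n P w]
nnPww ⇒ nnwMww   [P ::= w M]
nnwMww ⇒ nnweww   [M ::= e]

P ⇒ nPw ⇒ nnPww ⇒ nnwMww ⇒ nnweww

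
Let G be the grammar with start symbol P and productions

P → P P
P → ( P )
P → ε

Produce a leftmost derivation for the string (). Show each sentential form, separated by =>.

P => PP => PPP => (P)PP => ()PP => ()P => ()

P => PP   [P → P P]
PP => PPP   [P → P P]
PPP => (P)PP   [P → ( P )]
(P)PP => ()PP   [P → ε]
()PP => ()P   [P → ε]
()P => ()   [P → ε]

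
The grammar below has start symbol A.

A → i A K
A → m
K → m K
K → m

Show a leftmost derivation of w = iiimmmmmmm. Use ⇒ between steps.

A ⇒ iAK ⇒ iiAKK ⇒ iiiAKKK ⇒ iiimKKK ⇒ iiimmKKK ⇒ iiimmmKK ⇒ iiimmmmKK ⇒ iiimmmmmK ⇒ iiimmmmmmK ⇒ iiimmmmmmm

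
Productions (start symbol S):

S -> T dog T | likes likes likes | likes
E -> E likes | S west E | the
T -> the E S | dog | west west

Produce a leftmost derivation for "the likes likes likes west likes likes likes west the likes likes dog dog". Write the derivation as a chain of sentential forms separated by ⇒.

S ⇒ T dog T ⇒ the E S dog T ⇒ the E likes S dog T ⇒ the S west E likes S dog T ⇒ the likes likes likes west E likes S dog T ⇒ the likes likes likes west S west E likes S dog T ⇒ the likes likes likes west likes likes likes west E likes S dog T ⇒ the likes likes likes west likes likes likes west the likes S dog T ⇒ the likes likes likes west likes likes likes west the likes likes dog T ⇒ the likes likes likes west likes likes likes west the likes likes dog dog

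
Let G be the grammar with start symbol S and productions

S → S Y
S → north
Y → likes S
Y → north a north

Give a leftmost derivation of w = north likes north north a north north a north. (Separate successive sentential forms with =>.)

S => S Y   [S → S Y]
S Y => S Y Y   [S → S Y]
S Y Y => S Y Y Y   [S → S Y]
S Y Y Y => north Y Y Y   [S → north]
north Y Y Y => north likes S Y Y   [Y → likes S]
north likes S Y Y => north likes north Y Y   [S → north]
north likes north Y Y => north likes north north a north Y   [Y → north a north]
north likes north north a north Y => north likes north north a north north a north   [Y → north a north]

S => S Y => S Y Y => S Y Y Y => north Y Y Y => north likes S Y Y => north likes north Y Y => north likes north north a north Y => north likes north north a north north a north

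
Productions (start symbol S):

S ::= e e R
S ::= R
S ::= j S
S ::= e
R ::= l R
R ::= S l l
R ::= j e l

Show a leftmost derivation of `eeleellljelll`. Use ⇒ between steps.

S ⇒ eeR   [S ::= e e R]
eeR ⇒ eelR   [R ::= l R]
eelR ⇒ eelSll   [R ::= S l l]
eelSll ⇒ eeleeRll   [S ::= e e R]
eeleeRll ⇒ eeleelRll   [R ::= l R]
eeleelRll ⇒ eeleellRll   [R ::= l R]
eeleellRll ⇒ eeleelllRll   [R ::= l R]
eeleelllRll ⇒ eeleellljelll   [R ::= j e l]

S ⇒ eeR ⇒ eelR ⇒ eelSll ⇒ eeleeRll ⇒ eeleelRll ⇒ eeleellRll ⇒ eeleelllRll ⇒ eeleellljelll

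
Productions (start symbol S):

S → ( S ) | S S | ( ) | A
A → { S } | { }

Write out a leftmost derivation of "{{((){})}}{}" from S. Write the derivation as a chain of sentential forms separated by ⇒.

S⇒SS⇒AS⇒{S}S⇒{A}S⇒{{S}}S⇒{{(S)}}S⇒{{(SS)}}S⇒{{(()S)}}S⇒{{(()A)}}S⇒{{((){})}}S⇒{{((){})}}A⇒{{((){})}}{}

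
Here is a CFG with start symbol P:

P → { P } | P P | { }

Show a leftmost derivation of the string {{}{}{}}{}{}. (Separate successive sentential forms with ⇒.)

P⇒PP⇒PPP⇒{P}PP⇒{PP}PP⇒{PPP}PP⇒{{}PP}PP⇒{{}{}P}PP⇒{{}{}{}}PP⇒{{}{}{}}{}P⇒{{}{}{}}{}{}

P ⇒ PP   [P → P P]
PP ⇒ PPP   [P → P P]
PPP ⇒ {P}PP   [P → { P }]
{P}PP ⇒ {PP}PP   [P → P P]
{PP}PP ⇒ {PPP}PP   [P → P P]
{PPP}PP ⇒ {{}PP}PP   [P → { }]
{{}PP}PP ⇒ {{}{}P}PP   [P → { }]
{{}{}P}PP ⇒ {{}{}{}}PP   [P → { }]
{{}{}{}}PP ⇒ {{}{}{}}{}P   [P → { }]
{{}{}{}}{}P ⇒ {{}{}{}}{}{}   [P → { }]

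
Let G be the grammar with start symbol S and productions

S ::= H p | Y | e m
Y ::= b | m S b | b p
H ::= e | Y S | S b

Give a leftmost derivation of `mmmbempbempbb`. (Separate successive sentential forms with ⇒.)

S⇒Y⇒mSb⇒mYb⇒mmSbb⇒mmHpbb⇒mmYSpbb⇒mmmSbSpbb⇒mmmHpbSpbb⇒mmmYSpbSpbb⇒mmmbSpbSpbb⇒mmmbempbSpbb⇒mmmbempbempbb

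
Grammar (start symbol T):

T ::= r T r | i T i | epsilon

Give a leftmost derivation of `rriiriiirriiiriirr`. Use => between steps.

T => rTr => rrTrr => rriTirr => rriiTiirr => rriirTriirr => rriiriTiriirr => rriiriiTiiriirr => rriiriiiTiiiriirr => rriiriiirTriiiriirr => rriiriiirriiiriirr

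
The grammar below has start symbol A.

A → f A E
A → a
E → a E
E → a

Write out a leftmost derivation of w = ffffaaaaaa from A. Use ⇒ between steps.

A⇒fAE⇒ffAEE⇒fffAEEE⇒ffffAEEEE⇒ffffaEEEE⇒ffffaaEEEE⇒ffffaaaEEE⇒ffffaaaaEE⇒ffffaaaaaE⇒ffffaaaaaa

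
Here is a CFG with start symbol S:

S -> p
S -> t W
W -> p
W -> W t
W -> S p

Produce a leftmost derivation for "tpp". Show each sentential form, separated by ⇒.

S ⇒ tW   [S -> t W]
tW ⇒ tSp   [W -> S p]
tSp ⇒ tpp   [S -> p]

S⇒tW⇒tSp⇒tpp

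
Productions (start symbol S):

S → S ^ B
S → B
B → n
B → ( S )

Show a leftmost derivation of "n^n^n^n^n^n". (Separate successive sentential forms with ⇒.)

S ⇒ S^B ⇒ S^B^B ⇒ S^B^B^B ⇒ S^B^B^B^B ⇒ S^B^B^B^B^B ⇒ B^B^B^B^B^B ⇒ n^B^B^B^B^B ⇒ n^n^B^B^B^B ⇒ n^n^n^B^B^B ⇒ n^n^n^n^B^B ⇒ n^n^n^n^n^B ⇒ n^n^n^n^n^n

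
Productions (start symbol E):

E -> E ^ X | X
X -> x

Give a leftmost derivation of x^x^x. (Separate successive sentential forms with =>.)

E => E^X => E^X^X => X^X^X => x^X^X => x^x^X => x^x^x

E => E^X   [E -> E ^ X]
E^X => E^X^X   [E -> E ^ X]
E^X^X => X^X^X   [E -> X]
X^X^X => x^X^X   [X -> x]
x^X^X => x^x^X   [X -> x]
x^x^X => x^x^x   [X -> x]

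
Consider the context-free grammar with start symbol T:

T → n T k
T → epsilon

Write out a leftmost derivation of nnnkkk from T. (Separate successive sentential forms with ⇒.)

T ⇒ nTk   [T → n T k]
nTk ⇒ nnTkk   [T → n T k]
nnTkk ⇒ nnnTkkk   [T → n T k]
nnnTkkk ⇒ nnnkkk   [T → epsilon]

T ⇒ nTk ⇒ nnTkk ⇒ nnnTkkk ⇒ nnnkkk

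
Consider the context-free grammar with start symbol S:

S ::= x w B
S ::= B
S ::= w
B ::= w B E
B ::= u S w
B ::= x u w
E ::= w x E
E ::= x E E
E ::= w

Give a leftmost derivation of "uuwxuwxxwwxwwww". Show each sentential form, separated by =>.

S => B => uSw => uBw => uuSww => uuBww => uuwBEww => uuwxuwEww => uuwxuwxEEww => uuwxuwxxEEEww => uuwxuwxxwEEww => uuwxuwxxwwEww => uuwxuwxxwwxEEww => uuwxuwxxwwxwEww => uuwxuwxxwwxwwww

S => B   [S ::= B]
B => uSw   [B ::= u S w]
uSw => uBw   [S ::= B]
uBw => uuSww   [B ::= u S w]
uuSww => uuBww   [S ::= B]
uuBww => uuwBEww   [B ::= w B E]
uuwBEww => uuwxuwEww   [B ::= x u w]
uuwxuwEww => uuwxuwxEEww   [E ::= x E E]
uuwxuwxEEww => uuwxuwxxEEEww   [E ::= x E E]
uuwxuwxxEEEww => uuwxuwxxwEEww   [E ::= w]
uuwxuwxxwEEww => uuwxuwxxwwEww   [E ::= w]
uuwxuwxxwwEww => uuwxuwxxwwxEEww   [E ::= x E E]
uuwxuwxxwwxEEww => uuwxuwxxwwxwEww   [E ::= w]
uuwxuwxxwwxwEww => uuwxuwxxwwxwwww   [E ::= w]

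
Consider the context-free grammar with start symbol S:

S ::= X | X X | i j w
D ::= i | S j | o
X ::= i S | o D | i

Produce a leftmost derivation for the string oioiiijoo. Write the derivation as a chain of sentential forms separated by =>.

S => XX => oDX => oSjX => oXXjX => oiSXjX => oiXXjX => oioDXjX => oioiXjX => oioiiSjX => oioiiXjX => oioiiijX => oioiiijoD => oioiiijoo

S => XX   [S ::= X X]
XX => oDX   [X ::= o D]
oDX => oSjX   [D ::= S j]
oSjX => oXXjX   [S ::= X X]
oXXjX => oiSXjX   [X ::= i S]
oiSXjX => oiXXjX   [S ::= X]
oiXXjX => oioDXjX   [X ::= o D]
oioDXjX => oioiXjX   [D ::= i]
oioiXjX => oioiiSjX   [X ::= i S]
oioiiSjX => oioiiXjX   [S ::= X]
oioiiXjX => oioiiijX   [X ::= i]
oioiiijX => oioiiijoD   [X ::= o D]
oioiiijoD => oioiiijoo   [D ::= o]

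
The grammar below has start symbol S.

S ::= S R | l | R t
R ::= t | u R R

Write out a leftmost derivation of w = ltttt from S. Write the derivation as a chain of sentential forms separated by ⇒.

S⇒SR⇒SRR⇒SRRR⇒SRRRR⇒lRRRR⇒ltRRR⇒lttRR⇒ltttR⇒ltttt

S ⇒ SR   [S ::= S R]
SR ⇒ SRR   [S ::= S R]
SRR ⇒ SRRR   [S ::= S R]
SRRR ⇒ SRRRR   [S ::= S R]
SRRRR ⇒ lRRRR   [S ::= l]
lRRRR ⇒ ltRRR   [R ::= t]
ltRRR ⇒ lttRR   [R ::= t]
lttRR ⇒ ltttR   [R ::= t]
ltttR ⇒ ltttt   [R ::= t]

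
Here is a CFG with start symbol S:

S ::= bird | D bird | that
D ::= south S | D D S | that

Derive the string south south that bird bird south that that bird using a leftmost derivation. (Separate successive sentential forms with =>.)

S => D bird => D D S bird => south S D S bird => south D bird D S bird => south south S bird D S bird => south south D bird bird D S bird => south south that bird bird D S bird => south south that bird bird south S S bird => south south that bird bird south that S bird => south south that bird bird south that that bird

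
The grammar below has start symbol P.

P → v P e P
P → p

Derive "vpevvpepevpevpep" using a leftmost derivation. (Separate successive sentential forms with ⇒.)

P ⇒ vPeP ⇒ vpeP ⇒ vpevPeP ⇒ vpevvPePeP ⇒ vpevvpePeP ⇒ vpevvpepeP ⇒ vpevvpepevPeP ⇒ vpevvpepevpeP ⇒ vpevvpepevpevPeP ⇒ vpevvpepevpevpeP ⇒ vpevvpepevpevpep

P ⇒ vPeP   [P → v P e P]
vPeP ⇒ vpeP   [P → p]
vpeP ⇒ vpevPeP   [P → v P e P]
vpevPeP ⇒ vpevvPePeP   [P → v P e P]
vpevvPePeP ⇒ vpevvpePeP   [P → p]
vpevvpePeP ⇒ vpevvpepeP   [P → p]
vpevvpepeP ⇒ vpevvpepevPeP   [P → v P e P]
vpevvpepevPeP ⇒ vpevvpepevpeP   [P → p]
vpevvpepevpeP ⇒ vpevvpepevpevPeP   [P → v P e P]
vpevvpepevpevPeP ⇒ vpevvpepevpevpeP   [P → p]
vpevvpepevpevpeP ⇒ vpevvpepevpevpep   [P → p]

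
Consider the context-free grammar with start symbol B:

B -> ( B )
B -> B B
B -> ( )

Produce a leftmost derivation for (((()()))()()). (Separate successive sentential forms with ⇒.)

B⇒(B)⇒(BB)⇒(BBB)⇒((B)BB)⇒(((B))BB)⇒(((BB))BB)⇒(((()B))BB)⇒(((()()))BB)⇒(((()()))()B)⇒(((()()))()())

B ⇒ (B)   [B -> ( B )]
(B) ⇒ (BB)   [B -> B B]
(BB) ⇒ (BBB)   [B -> B B]
(BBB) ⇒ ((B)BB)   [B -> ( B )]
((B)BB) ⇒ (((B))BB)   [B -> ( B )]
(((B))BB) ⇒ (((BB))BB)   [B -> B B]
(((BB))BB) ⇒ (((()B))BB)   [B -> ( )]
(((()B))BB) ⇒ (((()()))BB)   [B -> ( )]
(((()()))BB) ⇒ (((()()))()B)   [B -> ( )]
(((()()))()B) ⇒ (((()()))()())   [B -> ( )]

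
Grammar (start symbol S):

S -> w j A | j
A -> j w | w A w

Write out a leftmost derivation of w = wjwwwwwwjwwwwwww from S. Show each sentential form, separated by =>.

S => wjA   [S -> w j A]
wjA => wjwAw   [A -> w A w]
wjwAw => wjwwAww   [A -> w A w]
wjwwAww => wjwwwAwww   [A -> w A w]
wjwwwAwww => wjwwwwAwwww   [A -> w A w]
wjwwwwAwwww => wjwwwwwAwwwww   [A -> w A w]
wjwwwwwAwwwww => wjwwwwwwAwwwwww   [A -> w A w]
wjwwwwwwAwwwwww => wjwwwwwwjwwwwwww   [A -> j w]

S => wjA => wjwAw => wjwwAww => wjwwwAwww => wjwwwwAwwww => wjwwwwwAwwwww => wjwwwwwwAwwwwww => wjwwwwwwjwwwwwww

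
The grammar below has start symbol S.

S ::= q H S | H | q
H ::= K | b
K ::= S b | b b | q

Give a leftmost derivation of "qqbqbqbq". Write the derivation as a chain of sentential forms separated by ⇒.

S ⇒ qHS   [S ::= q H S]
qHS ⇒ qKS   [H ::= K]
qKS ⇒ qSbS   [K ::= S b]
qSbS ⇒ qqbS   [S ::= q]
qqbS ⇒ qqbqHS   [S ::= q H S]
qqbqHS ⇒ qqbqbS   [H ::= b]
qqbqbS ⇒ qqbqbqHS   [S ::= q H S]
qqbqbqHS ⇒ qqbqbqbS   [H ::= b]
qqbqbqbS ⇒ qqbqbqbq   [S ::= q]

S⇒qHS⇒qKS⇒qSbS⇒qqbS⇒qqbqHS⇒qqbqbS⇒qqbqbqHS⇒qqbqbqbS⇒qqbqbqbq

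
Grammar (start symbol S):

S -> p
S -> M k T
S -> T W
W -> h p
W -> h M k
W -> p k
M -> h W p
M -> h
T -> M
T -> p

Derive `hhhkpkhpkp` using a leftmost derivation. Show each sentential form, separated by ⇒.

S ⇒ MkT ⇒ hWpkT ⇒ hhMkpkT ⇒ hhhkpkT ⇒ hhhkpkM ⇒ hhhkpkhWp ⇒ hhhkpkhpkp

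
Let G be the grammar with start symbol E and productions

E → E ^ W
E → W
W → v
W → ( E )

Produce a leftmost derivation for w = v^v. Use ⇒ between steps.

E ⇒ E^W   [E → E ^ W]
E^W ⇒ W^W   [E → W]
W^W ⇒ v^W   [W → v]
v^W ⇒ v^v   [W → v]

E⇒E^W⇒W^W⇒v^W⇒v^v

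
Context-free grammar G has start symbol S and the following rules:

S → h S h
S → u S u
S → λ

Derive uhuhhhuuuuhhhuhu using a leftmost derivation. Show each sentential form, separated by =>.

S => uSu   [S → u S u]
uSu => uhShu   [S → h S h]
uhShu => uhuSuhu   [S → u S u]
uhuSuhu => uhuhShuhu   [S → h S h]
uhuhShuhu => uhuhhShhuhu   [S → h S h]
uhuhhShhuhu => uhuhhhShhhuhu   [S → h S h]
uhuhhhShhhuhu => uhuhhhuSuhhhuhu   [S → u S u]
uhuhhhuSuhhhuhu => uhuhhhuuSuuhhhuhu   [S → u S u]
uhuhhhuuSuuhhhuhu => uhuhhhuuuuhhhuhu   [S → λ]

S => uSu => uhShu => uhuSuhu => uhuhShuhu => uhuhhShhuhu => uhuhhhShhhuhu => uhuhhhuSuhhhuhu => uhuhhhuuSuuhhhuhu => uhuhhhuuuuhhhuhu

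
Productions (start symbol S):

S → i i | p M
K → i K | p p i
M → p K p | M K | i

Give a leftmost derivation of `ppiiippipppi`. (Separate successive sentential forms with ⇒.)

S⇒pM⇒pMK⇒ppKpK⇒ppiKpK⇒ppiiKpK⇒ppiiiKpK⇒ppiiippipK⇒ppiiippipppi

S ⇒ pM   [S → p M]
pM ⇒ pMK   [M → M K]
pMK ⇒ ppKpK   [M → p K p]
ppKpK ⇒ ppiKpK   [K → i K]
ppiKpK ⇒ ppiiKpK   [K → i K]
ppiiKpK ⇒ ppiiiKpK   [K → i K]
ppiiiKpK ⇒ ppiiippipK   [K → p p i]
ppiiippipK ⇒ ppiiippipppi   [K → p p i]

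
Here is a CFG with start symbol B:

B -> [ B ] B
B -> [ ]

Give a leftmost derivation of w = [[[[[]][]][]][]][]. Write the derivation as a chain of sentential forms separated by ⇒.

B ⇒ [B]B ⇒ [[B]B]B ⇒ [[[B]B]B]B ⇒ [[[[B]B]B]B]B ⇒ [[[[[]]B]B]B]B ⇒ [[[[[]][]]B]B]B ⇒ [[[[[]][]][]]B]B ⇒ [[[[[]][]][]][]]B ⇒ [[[[[]][]][]][]][]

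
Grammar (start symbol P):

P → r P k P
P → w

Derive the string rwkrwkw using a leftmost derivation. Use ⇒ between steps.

P ⇒ rPkP   [P → r P k P]
rPkP ⇒ rwkP   [P → w]
rwkP ⇒ rwkrPkP   [P → r P k P]
rwkrPkP ⇒ rwkrwkP   [P → w]
rwkrwkP ⇒ rwkrwkw   [P → w]

P ⇒ rPkP ⇒ rwkP ⇒ rwkrPkP ⇒ rwkrwkP ⇒ rwkrwkw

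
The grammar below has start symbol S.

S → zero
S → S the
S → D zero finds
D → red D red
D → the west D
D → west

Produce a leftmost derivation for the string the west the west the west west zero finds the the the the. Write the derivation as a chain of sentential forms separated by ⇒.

S ⇒ S the ⇒ S the the ⇒ S the the the ⇒ S the the the the ⇒ D zero finds the the the the ⇒ the west D zero finds the the the the ⇒ the west the west D zero finds the the the the ⇒ the west the west the west D zero finds the the the the ⇒ the west the west the west west zero finds the the the the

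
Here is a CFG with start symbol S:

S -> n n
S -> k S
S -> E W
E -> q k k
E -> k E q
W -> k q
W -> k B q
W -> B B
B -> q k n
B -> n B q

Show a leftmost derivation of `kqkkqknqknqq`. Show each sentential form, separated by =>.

S => EW => kEqW => kqkkqW => kqkkqkBq => kqkkqknBqq => kqkkqknqknqq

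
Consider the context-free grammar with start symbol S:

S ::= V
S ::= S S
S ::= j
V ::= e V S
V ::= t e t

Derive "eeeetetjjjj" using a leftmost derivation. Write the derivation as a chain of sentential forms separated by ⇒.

S⇒V⇒eVS⇒eeVSS⇒eeeVSSS⇒eeeeVSSSS⇒eeeetetSSSS⇒eeeetetjSSS⇒eeeetetjjSS⇒eeeetetjjjS⇒eeeetetjjjj

S ⇒ V   [S ::= V]
V ⇒ eVS   [V ::= e V S]
eVS ⇒ eeVSS   [V ::= e V S]
eeVSS ⇒ eeeVSSS   [V ::= e V S]
eeeVSSS ⇒ eeeeVSSSS   [V ::= e V S]
eeeeVSSSS ⇒ eeeetetSSSS   [V ::= t e t]
eeeetetSSSS ⇒ eeeetetjSSS   [S ::= j]
eeeetetjSSS ⇒ eeeetetjjSS   [S ::= j]
eeeetetjjSS ⇒ eeeetetjjjS   [S ::= j]
eeeetetjjjS ⇒ eeeetetjjjj   [S ::= j]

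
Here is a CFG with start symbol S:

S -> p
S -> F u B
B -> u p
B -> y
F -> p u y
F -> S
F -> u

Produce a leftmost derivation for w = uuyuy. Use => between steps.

S => FuB => SuB => FuBuB => uuBuB => uuyuB => uuyuy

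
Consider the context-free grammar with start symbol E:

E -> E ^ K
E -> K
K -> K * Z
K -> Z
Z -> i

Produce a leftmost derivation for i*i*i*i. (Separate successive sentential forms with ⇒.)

E ⇒ K   [E -> K]
K ⇒ K*Z   [K -> K * Z]
K*Z ⇒ K*Z*Z   [K -> K * Z]
K*Z*Z ⇒ K*Z*Z*Z   [K -> K * Z]
K*Z*Z*Z ⇒ Z*Z*Z*Z   [K -> Z]
Z*Z*Z*Z ⇒ i*Z*Z*Z   [Z -> i]
i*Z*Z*Z ⇒ i*i*Z*Z   [Z -> i]
i*i*Z*Z ⇒ i*i*i*Z   [Z -> i]
i*i*i*Z ⇒ i*i*i*i   [Z -> i]

E ⇒ K ⇒ K*Z ⇒ K*Z*Z ⇒ K*Z*Z*Z ⇒ Z*Z*Z*Z ⇒ i*Z*Z*Z ⇒ i*i*Z*Z ⇒ i*i*i*Z ⇒ i*i*i*i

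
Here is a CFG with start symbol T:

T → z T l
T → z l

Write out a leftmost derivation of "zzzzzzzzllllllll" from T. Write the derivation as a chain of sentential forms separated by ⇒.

T ⇒ zTl   [T → z T l]
zTl ⇒ zzTll   [T → z T l]
zzTll ⇒ zzzTlll   [T → z T l]
zzzTlll ⇒ zzzzTllll   [T → z T l]
zzzzTllll ⇒ zzzzzTlllll   [T → z T l]
zzzzzTlllll ⇒ zzzzzzTllllll   [T → z T l]
zzzzzzTllllll ⇒ zzzzzzzTlllllll   [T → z T l]
zzzzzzzTlllllll ⇒ zzzzzzzzllllllll   [T → z l]

T⇒zTl⇒zzTll⇒zzzTlll⇒zzzzTllll⇒zzzzzTlllll⇒zzzzzzTllllll⇒zzzzzzzTlllllll⇒zzzzzzzzllllllll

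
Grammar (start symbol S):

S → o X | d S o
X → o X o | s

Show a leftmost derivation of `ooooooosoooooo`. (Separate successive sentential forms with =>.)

S => oX   [S → o X]
oX => ooXo   [X → o X o]
ooXo => oooXoo   [X → o X o]
oooXoo => ooooXooo   [X → o X o]
ooooXooo => oooooXoooo   [X → o X o]
oooooXoooo => ooooooXooooo   [X → o X o]
ooooooXooooo => oooooooXoooooo   [X → o X o]
oooooooXoooooo => ooooooosoooooo   [X → s]

S=>oX=>ooXo=>oooXoo=>ooooXooo=>oooooXoooo=>ooooooXooooo=>oooooooXoooooo=>ooooooosoooooo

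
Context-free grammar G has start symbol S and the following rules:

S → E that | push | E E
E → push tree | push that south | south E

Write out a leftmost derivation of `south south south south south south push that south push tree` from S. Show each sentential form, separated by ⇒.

S ⇒ E E ⇒ south E E ⇒ south south E E ⇒ south south south E E ⇒ south south south south E E ⇒ south south south south south E E ⇒ south south south south south south E E ⇒ south south south south south south push that south E ⇒ south south south south south south push that south push tree

S ⇒ E E   [S → E E]
E E ⇒ south E E   [E → south E]
south E E ⇒ south south E E   [E → south E]
south south E E ⇒ south south south E E   [E → south E]
south south south E E ⇒ south south south south E E   [E → south E]
south south south south E E ⇒ south south south south south E E   [E → south E]
south south south south south E E ⇒ south south south south south south E E   [E → south E]
south south south south south south E E ⇒ south south south south south south push that south E   [E → push that south]
south south south south south south push that south E ⇒ south south south south south south push that south push tree   [E → push tree]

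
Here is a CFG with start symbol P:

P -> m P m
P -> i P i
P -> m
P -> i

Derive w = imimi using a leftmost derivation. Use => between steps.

P => iPi   [P -> i P i]
iPi => imPmi   [P -> m P m]
imPmi => imimi   [P -> i]

P => iPi => imPmi => imimi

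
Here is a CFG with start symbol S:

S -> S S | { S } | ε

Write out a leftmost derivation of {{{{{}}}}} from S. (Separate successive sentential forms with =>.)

S => {S} => {{S}} => {{{S}}} => {{{{S}}}} => {{{{{S}}}}} => {{{{{}}}}}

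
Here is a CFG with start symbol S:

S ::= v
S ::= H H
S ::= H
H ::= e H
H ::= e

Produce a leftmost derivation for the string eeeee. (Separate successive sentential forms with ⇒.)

S⇒HH⇒eHH⇒eeHH⇒eeeH⇒eeeeH⇒eeeee

S ⇒ HH   [S ::= H H]
HH ⇒ eHH   [H ::= e H]
eHH ⇒ eeHH   [H ::= e H]
eeHH ⇒ eeeH   [H ::= e]
eeeH ⇒ eeeeH   [H ::= e H]
eeeeH ⇒ eeeee   [H ::= e]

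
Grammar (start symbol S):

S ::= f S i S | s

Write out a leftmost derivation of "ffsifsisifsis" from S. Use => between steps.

S=>fSiS=>ffSiSiS=>ffsiSiS=>ffsifSiSiS=>ffsifsiSiS=>ffsifsisiS=>ffsifsisifSiS=>ffsifsisifsiS=>ffsifsisifsis

S => fSiS   [S ::= f S i S]
fSiS => ffSiSiS   [S ::= f S i S]
ffSiSiS => ffsiSiS   [S ::= s]
ffsiSiS => ffsifSiSiS   [S ::= f S i S]
ffsifSiSiS => ffsifsiSiS   [S ::= s]
ffsifsiSiS => ffsifsisiS   [S ::= s]
ffsifsisiS => ffsifsisifSiS   [S ::= f S i S]
ffsifsisifSiS => ffsifsisifsiS   [S ::= s]
ffsifsisifsiS => ffsifsisifsis   [S ::= s]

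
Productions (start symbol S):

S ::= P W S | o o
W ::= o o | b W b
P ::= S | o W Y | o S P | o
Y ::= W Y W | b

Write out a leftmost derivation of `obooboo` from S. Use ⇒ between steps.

S⇒PWS⇒oWS⇒obWbS⇒oboobS⇒obooboo

S ⇒ PWS   [S ::= P W S]
PWS ⇒ oWS   [P ::= o]
oWS ⇒ obWbS   [W ::= b W b]
obWbS ⇒ oboobS   [W ::= o o]
oboobS ⇒ obooboo   [S ::= o o]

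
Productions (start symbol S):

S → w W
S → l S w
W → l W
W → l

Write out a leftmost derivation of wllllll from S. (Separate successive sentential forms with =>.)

S => wW => wlW => wllW => wlllW => wllllW => wlllllW => wllllll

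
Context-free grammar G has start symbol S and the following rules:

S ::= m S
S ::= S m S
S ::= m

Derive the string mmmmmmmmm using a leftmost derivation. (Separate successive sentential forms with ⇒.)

S⇒SmS⇒SmSmS⇒mmSmS⇒mmmSmS⇒mmmmSmS⇒mmmmSmSmS⇒mmmmmmSmS⇒mmmmmmmmS⇒mmmmmmmmm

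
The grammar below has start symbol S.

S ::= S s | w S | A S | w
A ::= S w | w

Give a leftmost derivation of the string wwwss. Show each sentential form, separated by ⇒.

S ⇒ Ss   [S ::= S s]
Ss ⇒ ASs   [S ::= A S]
ASs ⇒ wSs   [A ::= w]
wSs ⇒ wSss   [S ::= S s]
wSss ⇒ wwSss   [S ::= w S]
wwSss ⇒ wwwss   [S ::= w]

S⇒Ss⇒ASs⇒wSs⇒wSss⇒wwSss⇒wwwss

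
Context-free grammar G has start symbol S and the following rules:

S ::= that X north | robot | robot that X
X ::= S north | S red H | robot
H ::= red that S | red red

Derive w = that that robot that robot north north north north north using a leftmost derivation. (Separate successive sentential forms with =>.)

S => that X north   [S ::= that X north]
that X north => that S north north   [X ::= S north]
that S north north => that that X north north north   [S ::= that X north]
that that X north north north => that that S north north north north   [X ::= S north]
that that S north north north north => that that robot that X north north north north   [S ::= robot that X]
that that robot that X north north north north => that that robot that S north north north north north   [X ::= S north]
that that robot that S north north north north north => that that robot that robot north north north north north   [S ::= robot]

S => that X north => that S north north => that that X north north north => that that S north north north north => that that robot that X north north north north => that that robot that S north north north north north => that that robot that robot north north north north north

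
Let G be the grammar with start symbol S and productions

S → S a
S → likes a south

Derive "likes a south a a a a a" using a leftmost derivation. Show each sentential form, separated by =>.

S => S a   [S → S a]
S a => S a a   [S → S a]
S a a => S a a a   [S → S a]
S a a a => S a a a a   [S → S a]
S a a a a => S a a a a a   [S → S a]
S a a a a a => likes a south a a a a a   [S → likes a south]

S => S a => S a a => S a a a => S a a a a => S a a a a a => likes a south a a a a a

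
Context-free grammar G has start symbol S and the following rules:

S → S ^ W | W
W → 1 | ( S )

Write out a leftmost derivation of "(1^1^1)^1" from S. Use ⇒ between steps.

S ⇒ S^W ⇒ W^W ⇒ (S)^W ⇒ (S^W)^W ⇒ (S^W^W)^W ⇒ (W^W^W)^W ⇒ (1^W^W)^W ⇒ (1^1^W)^W ⇒ (1^1^1)^W ⇒ (1^1^1)^1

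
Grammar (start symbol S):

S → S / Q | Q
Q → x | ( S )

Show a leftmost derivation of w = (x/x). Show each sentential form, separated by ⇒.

S ⇒ Q   [S → Q]
Q ⇒ (S)   [Q → ( S )]
(S) ⇒ (S/Q)   [S → S / Q]
(S/Q) ⇒ (Q/Q)   [S → Q]
(Q/Q) ⇒ (x/Q)   [Q → x]
(x/Q) ⇒ (x/x)   [Q → x]

S ⇒ Q ⇒ (S) ⇒ (S/Q) ⇒ (Q/Q) ⇒ (x/Q) ⇒ (x/x)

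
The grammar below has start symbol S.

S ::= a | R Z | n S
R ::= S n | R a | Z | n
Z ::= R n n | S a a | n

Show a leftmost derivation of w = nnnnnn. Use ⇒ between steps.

S ⇒ RZ   [S ::= R Z]
RZ ⇒ SnZ   [R ::= S n]
SnZ ⇒ RZnZ   [S ::= R Z]
RZnZ ⇒ SnZnZ   [R ::= S n]
SnZnZ ⇒ RZnZnZ   [S ::= R Z]
RZnZnZ ⇒ nZnZnZ   [R ::= n]
nZnZnZ ⇒ nnnZnZ   [Z ::= n]
nnnZnZ ⇒ nnnnnZ   [Z ::= n]
nnnnnZ ⇒ nnnnnn   [Z ::= n]

S⇒RZ⇒SnZ⇒RZnZ⇒SnZnZ⇒RZnZnZ⇒nZnZnZ⇒nnnZnZ⇒nnnnnZ⇒nnnnnn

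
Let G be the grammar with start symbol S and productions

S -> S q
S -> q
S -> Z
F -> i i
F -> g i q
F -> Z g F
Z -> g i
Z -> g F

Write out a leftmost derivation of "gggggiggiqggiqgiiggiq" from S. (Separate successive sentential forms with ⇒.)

S ⇒ Z ⇒ gF ⇒ gZgF ⇒ ggFgF ⇒ ggZgFgF ⇒ gggFgFgF ⇒ gggZgFgFgF ⇒ ggggFgFgFgF ⇒ ggggZgFgFgFgF ⇒ gggggigFgFgFgF ⇒ gggggiggiqgFgFgF ⇒ gggggiggiqggiqgFgF ⇒ gggggiggiqggiqgiigF ⇒ gggggiggiqggiqgiiggiq

S ⇒ Z   [S -> Z]
Z ⇒ gF   [Z -> g F]
gF ⇒ gZgF   [F -> Z g F]
gZgF ⇒ ggFgF   [Z -> g F]
ggFgF ⇒ ggZgFgF   [F -> Z g F]
ggZgFgF ⇒ gggFgFgF   [Z -> g F]
gggFgFgF ⇒ gggZgFgFgF   [F -> Z g F]
gggZgFgFgF ⇒ ggggFgFgFgF   [Z -> g F]
ggggFgFgFgF ⇒ ggggZgFgFgFgF   [F -> Z g F]
ggggZgFgFgFgF ⇒ gggggigFgFgFgF   [Z -> g i]
gggggigFgFgFgF ⇒ gggggiggiqgFgFgF   [F -> g i q]
gggggiggiqgFgFgF ⇒ gggggiggiqggiqgFgF   [F -> g i q]
gggggiggiqggiqgFgF ⇒ gggggiggiqggiqgiigF   [F -> i i]
gggggiggiqggiqgiigF ⇒ gggggiggiqggiqgiiggiq   [F -> g i q]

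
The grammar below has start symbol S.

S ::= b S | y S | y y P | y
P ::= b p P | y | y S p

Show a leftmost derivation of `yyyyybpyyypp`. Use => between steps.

S => yyP   [S ::= y y P]
yyP => yyySp   [P ::= y S p]
yyySp => yyyyyPp   [S ::= y y P]
yyyyyPp => yyyyybpPp   [P ::= b p P]
yyyyybpPp => yyyyybpySpp   [P ::= y S p]
yyyyybpySpp => yyyyybpyySpp   [S ::= y S]
yyyyybpyySpp => yyyyybpyyypp   [S ::= y]

S => yyP => yyySp => yyyyyPp => yyyyybpPp => yyyyybpySpp => yyyyybpyySpp => yyyyybpyyypp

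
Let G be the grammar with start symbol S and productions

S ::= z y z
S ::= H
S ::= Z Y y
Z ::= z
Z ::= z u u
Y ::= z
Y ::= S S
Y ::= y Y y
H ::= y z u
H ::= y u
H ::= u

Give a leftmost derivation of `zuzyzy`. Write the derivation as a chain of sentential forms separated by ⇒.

S ⇒ ZYy   [S ::= Z Y y]
ZYy ⇒ zYy   [Z ::= z]
zYy ⇒ zSSy   [Y ::= S S]
zSSy ⇒ zHSy   [S ::= H]
zHSy ⇒ zuSy   [H ::= u]
zuSy ⇒ zuzyzy   [S ::= z y z]

S ⇒ ZYy ⇒ zYy ⇒ zSSy ⇒ zHSy ⇒ zuSy ⇒ zuzyzy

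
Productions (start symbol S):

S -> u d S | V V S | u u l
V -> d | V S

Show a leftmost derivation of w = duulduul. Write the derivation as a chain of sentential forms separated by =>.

S => VVS => VSVS => dSVS => duulVS => duuldS => duulduul

S => VVS   [S -> V V S]
VVS => VSVS   [V -> V S]
VSVS => dSVS   [V -> d]
dSVS => duulVS   [S -> u u l]
duulVS => duuldS   [V -> d]
duuldS => duulduul   [S -> u u l]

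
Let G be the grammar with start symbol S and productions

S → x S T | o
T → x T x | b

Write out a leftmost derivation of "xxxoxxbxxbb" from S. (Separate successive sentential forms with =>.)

S=>xST=>xxSTT=>xxxSTTT=>xxxoTTT=>xxxoxTxTT=>xxxoxxTxxTT=>xxxoxxbxxTT=>xxxoxxbxxbT=>xxxoxxbxxbb

S => xST   [S → x S T]
xST => xxSTT   [S → x S T]
xxSTT => xxxSTTT   [S → x S T]
xxxSTTT => xxxoTTT   [S → o]
xxxoTTT => xxxoxTxTT   [T → x T x]
xxxoxTxTT => xxxoxxTxxTT   [T → x T x]
xxxoxxTxxTT => xxxoxxbxxTT   [T → b]
xxxoxxbxxTT => xxxoxxbxxbT   [T → b]
xxxoxxbxxbT => xxxoxxbxxbb   [T → b]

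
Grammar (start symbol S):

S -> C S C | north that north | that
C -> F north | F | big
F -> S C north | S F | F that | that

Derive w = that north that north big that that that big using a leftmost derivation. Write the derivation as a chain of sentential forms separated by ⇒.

S ⇒ C S C ⇒ F S C ⇒ F that S C ⇒ S F that S C ⇒ C S C F that S C ⇒ F S C F that S C ⇒ that S C F that S C ⇒ that north that north C F that S C ⇒ that north that north big F that S C ⇒ that north that north big that that S C ⇒ that north that north big that that that C ⇒ that north that north big that that that big

S ⇒ C S C   [S -> C S C]
C S C ⇒ F S C   [C -> F]
F S C ⇒ F that S C   [F -> F that]
F that S C ⇒ S F that S C   [F -> S F]
S F that S C ⇒ C S C F that S C   [S -> C S C]
C S C F that S C ⇒ F S C F that S C   [C -> F]
F S C F that S C ⇒ that S C F that S C   [F -> that]
that S C F that S C ⇒ that north that north C F that S C   [S -> north that north]
that north that north C F that S C ⇒ that north that north big F that S C   [C -> big]
that north that north big F that S C ⇒ that north that north big that that S C   [F -> that]
that north that north big that that S C ⇒ that north that north big that that that C   [S -> that]
that north that north big that that that C ⇒ that north that north big that that that big   [C -> big]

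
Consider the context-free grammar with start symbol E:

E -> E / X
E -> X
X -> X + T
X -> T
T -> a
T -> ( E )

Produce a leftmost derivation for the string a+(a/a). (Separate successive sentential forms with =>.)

E => X => X+T => T+T => a+T => a+(E) => a+(E/X) => a+(X/X) => a+(T/X) => a+(a/X) => a+(a/T) => a+(a/a)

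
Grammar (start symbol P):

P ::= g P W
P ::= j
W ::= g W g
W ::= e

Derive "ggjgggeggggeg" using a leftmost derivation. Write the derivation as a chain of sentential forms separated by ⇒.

P ⇒ gPW   [P ::= g P W]
gPW ⇒ ggPWW   [P ::= g P W]
ggPWW ⇒ ggjWW   [P ::= j]
ggjWW ⇒ ggjgWgW   [W ::= g W g]
ggjgWgW ⇒ ggjggWggW   [W ::= g W g]
ggjggWggW ⇒ ggjgggWgggW   [W ::= g W g]
ggjgggWgggW ⇒ ggjgggegggW   [W ::= e]
ggjgggegggW ⇒ ggjgggeggggWg   [W ::= g W g]
ggjgggeggggWg ⇒ ggjgggeggggeg   [W ::= e]

P ⇒ gPW ⇒ ggPWW ⇒ ggjWW ⇒ ggjgWgW ⇒ ggjggWggW ⇒ ggjgggWgggW ⇒ ggjgggegggW ⇒ ggjgggeggggWg ⇒ ggjgggeggggeg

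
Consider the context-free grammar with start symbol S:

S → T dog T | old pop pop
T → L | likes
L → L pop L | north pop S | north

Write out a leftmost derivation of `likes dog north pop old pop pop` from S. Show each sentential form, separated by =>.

S => T dog T   [S → T dog T]
T dog T => likes dog T   [T → likes]
likes dog T => likes dog L   [T → L]
likes dog L => likes dog north pop S   [L → north pop S]
likes dog north pop S => likes dog north pop old pop pop   [S → old pop pop]

S => T dog T => likes dog T => likes dog L => likes dog north pop S => likes dog north pop old pop pop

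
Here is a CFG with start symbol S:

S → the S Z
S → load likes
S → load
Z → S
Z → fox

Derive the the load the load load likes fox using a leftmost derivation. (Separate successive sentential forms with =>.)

S => the S Z => the the S Z Z => the the load Z Z => the the load S Z => the the load the S Z Z => the the load the load Z Z => the the load the load S Z => the the load the load load likes Z => the the load the load load likes fox

S => the S Z   [S → the S Z]
the S Z => the the S Z Z   [S → the S Z]
the the S Z Z => the the load Z Z   [S → load]
the the load Z Z => the the load S Z   [Z → S]
the the load S Z => the the load the S Z Z   [S → the S Z]
the the load the S Z Z => the the load the load Z Z   [S → load]
the the load the load Z Z => the the load the load S Z   [Z → S]
the the load the load S Z => the the load the load load likes Z   [S → load likes]
the the load the load load likes Z => the the load the load load likes fox   [Z → fox]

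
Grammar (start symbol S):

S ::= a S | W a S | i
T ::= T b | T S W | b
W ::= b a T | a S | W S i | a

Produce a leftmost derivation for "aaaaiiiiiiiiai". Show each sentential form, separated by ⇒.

S ⇒ aS ⇒ aaS ⇒ aaaS ⇒ aaaWaS ⇒ aaaWSiaS ⇒ aaaWSiSiaS ⇒ aaaWSiSiSiaS ⇒ aaaWSiSiSiSiaS ⇒ aaaaSiSiSiSiaS ⇒ aaaaiiSiSiSiaS ⇒ aaaaiiiiSiSiaS ⇒ aaaaiiiiiiSiaS ⇒ aaaaiiiiiiiiaS ⇒ aaaaiiiiiiiiai

S ⇒ aS   [S ::= a S]
aS ⇒ aaS   [S ::= a S]
aaS ⇒ aaaS   [S ::= a S]
aaaS ⇒ aaaWaS   [S ::= W a S]
aaaWaS ⇒ aaaWSiaS   [W ::= W S i]
aaaWSiaS ⇒ aaaWSiSiaS   [W ::= W S i]
aaaWSiSiaS ⇒ aaaWSiSiSiaS   [W ::= W S i]
aaaWSiSiSiaS ⇒ aaaWSiSiSiSiaS   [W ::= W S i]
aaaWSiSiSiSiaS ⇒ aaaaSiSiSiSiaS   [W ::= a]
aaaaSiSiSiSiaS ⇒ aaaaiiSiSiSiaS   [S ::= i]
aaaaiiSiSiSiaS ⇒ aaaaiiiiSiSiaS   [S ::= i]
aaaaiiiiSiSiaS ⇒ aaaaiiiiiiSiaS   [S ::= i]
aaaaiiiiiiSiaS ⇒ aaaaiiiiiiiiaS   [S ::= i]
aaaaiiiiiiiiaS ⇒ aaaaiiiiiiiiai   [S ::= i]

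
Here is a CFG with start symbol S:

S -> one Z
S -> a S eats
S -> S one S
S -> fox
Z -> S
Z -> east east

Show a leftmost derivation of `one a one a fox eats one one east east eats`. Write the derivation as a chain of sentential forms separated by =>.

S => one Z => one S => one a S eats => one a S one S eats => one a one Z one S eats => one a one S one S eats => one a one a S eats one S eats => one a one a fox eats one S eats => one a one a fox eats one one Z eats => one a one a fox eats one one east east eats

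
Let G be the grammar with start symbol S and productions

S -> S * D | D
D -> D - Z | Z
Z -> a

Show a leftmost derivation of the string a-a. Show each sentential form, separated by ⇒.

S⇒D⇒D-Z⇒Z-Z⇒a-Z⇒a-a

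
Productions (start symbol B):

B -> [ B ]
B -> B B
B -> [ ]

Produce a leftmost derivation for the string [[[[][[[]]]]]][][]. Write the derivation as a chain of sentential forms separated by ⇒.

B ⇒ BB   [B -> B B]
BB ⇒ BBB   [B -> B B]
BBB ⇒ [B]BB   [B -> [ B ]]
[B]BB ⇒ [[B]]BB   [B -> [ B ]]
[[B]]BB ⇒ [[[B]]]BB   [B -> [ B ]]
[[[B]]]BB ⇒ [[[BB]]]BB   [B -> B B]
[[[BB]]]BB ⇒ [[[[]B]]]BB   [B -> [ ]]
[[[[]B]]]BB ⇒ [[[[][B]]]]BB   [B -> [ B ]]
[[[[][B]]]]BB ⇒ [[[[][[B]]]]]BB   [B -> [ B ]]
[[[[][[B]]]]]BB ⇒ [[[[][[[]]]]]]BB   [B -> [ ]]
[[[[][[[]]]]]]BB ⇒ [[[[][[[]]]]]][]B   [B -> [ ]]
[[[[][[[]]]]]][]B ⇒ [[[[][[[]]]]]][][]   [B -> [ ]]

B ⇒ BB ⇒ BBB ⇒ [B]BB ⇒ [[B]]BB ⇒ [[[B]]]BB ⇒ [[[BB]]]BB ⇒ [[[[]B]]]BB ⇒ [[[[][B]]]]BB ⇒ [[[[][[B]]]]]BB ⇒ [[[[][[[]]]]]]BB ⇒ [[[[][[[]]]]]][]B ⇒ [[[[][[[]]]]]][][]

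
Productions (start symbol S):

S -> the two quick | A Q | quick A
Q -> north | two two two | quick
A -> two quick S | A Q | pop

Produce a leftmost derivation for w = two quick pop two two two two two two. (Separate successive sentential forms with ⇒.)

S ⇒ A Q ⇒ two quick S Q ⇒ two quick A Q Q ⇒ two quick pop Q Q ⇒ two quick pop two two two Q ⇒ two quick pop two two two two two two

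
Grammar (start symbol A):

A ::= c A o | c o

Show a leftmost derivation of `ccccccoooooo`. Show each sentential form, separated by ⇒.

A ⇒ cAo   [A ::= c A o]
cAo ⇒ ccAoo   [A ::= c A o]
ccAoo ⇒ cccAooo   [A ::= c A o]
cccAooo ⇒ ccccAoooo   [A ::= c A o]
ccccAoooo ⇒ cccccAooooo   [A ::= c A o]
cccccAooooo ⇒ ccccccoooooo   [A ::= c o]

A ⇒ cAo ⇒ ccAoo ⇒ cccAooo ⇒ ccccAoooo ⇒ cccccAooooo ⇒ ccccccoooooo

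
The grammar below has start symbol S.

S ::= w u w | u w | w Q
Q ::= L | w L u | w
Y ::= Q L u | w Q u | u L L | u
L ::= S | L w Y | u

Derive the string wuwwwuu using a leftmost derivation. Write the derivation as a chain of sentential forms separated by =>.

S => wQ => wL => wLwY => wSwY => wuwwY => wuwwQLu => wuwwwLu => wuwwwuu

S => wQ   [S ::= w Q]
wQ => wL   [Q ::= L]
wL => wLwY   [L ::= L w Y]
wLwY => wSwY   [L ::= S]
wSwY => wuwwY   [S ::= u w]
wuwwY => wuwwQLu   [Y ::= Q L u]
wuwwQLu => wuwwwLu   [Q ::= w]
wuwwwLu => wuwwwuu   [L ::= u]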